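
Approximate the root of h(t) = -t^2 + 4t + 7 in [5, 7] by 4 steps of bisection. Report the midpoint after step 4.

5.375

t = 6 gives h = -5, negative; keep [5, 6]
t = 5.5 gives h = -1.25, negative; keep [5, 5.5]
t = 5.25 gives h = 0.4375, positive; keep [5.25, 5.5]
t = 5.375 gives h = -0.3906, negative; keep [5.25, 5.375]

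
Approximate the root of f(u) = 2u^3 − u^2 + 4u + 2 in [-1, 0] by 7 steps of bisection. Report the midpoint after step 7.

m = -0.5, f(m) = -0.5 (−); new bracket [-0.5, 0]
m = -0.25, f(m) = 0.90625 (+); new bracket [-0.5, -0.25]
m = -0.375, f(m) = 0.253906 (+); new bracket [-0.5, -0.375]
m = -0.4375, f(m) = -0.1089 (−); new bracket [-0.4375, -0.375]
m = -0.40625, f(m) = 0.0759 (+); new bracket [-0.4375, -0.40625]
m = -0.421875, f(m) = -0.0156 (−); new bracket [-0.421875, -0.40625]
m = -0.4140625, f(m) = 0.0303 (+); new bracket [-0.421875, -0.4140625]

-0.4140625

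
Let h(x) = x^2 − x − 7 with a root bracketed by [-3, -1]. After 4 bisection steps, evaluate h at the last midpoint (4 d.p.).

h(-2) = -1 < 0, so the root lies in [-3, -2]
h(-2.5) = 1.75 > 0, so the root lies in [-2.5, -2]
h(-2.25) = 0.3125 > 0, so the root lies in [-2.25, -2]
h(-2.125) = -0.3594 < 0, so the root lies in [-2.25, -2.125]

-0.3594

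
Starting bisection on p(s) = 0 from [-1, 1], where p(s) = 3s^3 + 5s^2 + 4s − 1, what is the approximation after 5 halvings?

0.1875

midpoint 0: p = -1 < 0 → [0, 1]
midpoint 0.5: p = 2.625 > 0 → [0, 0.5]
midpoint 0.25: p = 0.359375 > 0 → [0, 0.25]
midpoint 0.125: p = -0.416 < 0 → [0.125, 0.25]
midpoint 0.1875: p = -0.0544 < 0 → [0.1875, 0.25]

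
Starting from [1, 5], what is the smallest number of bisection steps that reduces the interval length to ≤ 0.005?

Width after n steps is 4/2^n. Need 2^n ≥ 4/0.005 = 800.
2^9 = 512 < 800 ≤ 2^10 = 1024, so n = 10.

10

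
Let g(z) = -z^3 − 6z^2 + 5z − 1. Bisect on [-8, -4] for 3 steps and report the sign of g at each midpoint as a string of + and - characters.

g(-6) = -31 < 0, so the root lies in [-8, -6]
g(-7) = 13 > 0, so the root lies in [-7, -6]
g(-6.5) = -12.375 < 0, so the root lies in [-7, -6.5]

-+-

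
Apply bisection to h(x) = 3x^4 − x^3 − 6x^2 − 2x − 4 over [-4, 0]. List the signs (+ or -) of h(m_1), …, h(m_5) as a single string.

+-+-+

midpoint -2: h = 32 > 0 → [-2, 0]
midpoint -1: h = -4 < 0 → [-2, -1]
midpoint -1.5: h = 4.0625 > 0 → [-1.5, -1]
midpoint -1.25: h = -1.5977 < 0 → [-1.5, -1.25]
midpoint -1.375: h = 0.7292 > 0 → [-1.375, -1.25]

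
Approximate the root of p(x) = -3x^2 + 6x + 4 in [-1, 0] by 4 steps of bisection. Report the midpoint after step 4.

m = -0.5, p(m) = 0.25 (+); new bracket [-1, -0.5]
m = -0.75, p(m) = -2.1875 (−); new bracket [-0.75, -0.5]
m = -0.625, p(m) = -0.921875 (−); new bracket [-0.625, -0.5]
m = -0.5625, p(m) = -0.3242 (−); new bracket [-0.5625, -0.5]

-0.5625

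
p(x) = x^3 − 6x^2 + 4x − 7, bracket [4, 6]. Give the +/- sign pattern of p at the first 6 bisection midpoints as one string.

--++++

p(5) = -12 < 0, so the root lies in [5, 6]
p(5.5) = -0.125 < 0, so the root lies in [5.5, 6]
p(5.75) = 7.734375 > 0, so the root lies in [5.5, 5.75]
p(5.625) = 3.6348 > 0, so the root lies in [5.5, 5.625]
p(5.5625) = 1.7131 > 0, so the root lies in [5.5, 5.5625]
p(5.53125) = 0.7837 > 0, so the root lies in [5.5, 5.53125]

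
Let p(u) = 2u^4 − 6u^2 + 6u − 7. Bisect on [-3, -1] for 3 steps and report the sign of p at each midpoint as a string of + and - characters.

m = -2, p(m) = -11 (−); new bracket [-3, -2]
m = -2.5, p(m) = 18.625 (+); new bracket [-2.5, -2]
m = -2.25, p(m) = 0.382812 (+); new bracket [-2.25, -2]

-++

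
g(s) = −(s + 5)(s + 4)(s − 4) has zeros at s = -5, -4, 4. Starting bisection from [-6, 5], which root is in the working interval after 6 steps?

m = -0.5, g(m) = 70.875 (+); new bracket [-0.5, 5]
m = 2.25, g(m) = 79.296875 (+); new bracket [2.25, 5]
m = 3.625, g(m) = 24.662109 (+); new bracket [3.625, 5]
m = 4.3125, g(m) = -24.1907 (−); new bracket [3.625, 4.3125]
m = 3.96875, g(m) = 2.2334 (+); new bracket [3.96875, 4.3125]
m = 4.140625, g(m) = -10.464 (−); new bracket [3.96875, 4.140625]

4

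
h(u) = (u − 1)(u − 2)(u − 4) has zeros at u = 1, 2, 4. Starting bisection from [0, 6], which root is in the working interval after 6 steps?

m = 3, h(m) = -2 (−); new bracket [3, 6]
m = 4.5, h(m) = 4.375 (+); new bracket [3, 4.5]
m = 3.75, h(m) = -1.203125 (−); new bracket [3.75, 4.5]
m = 4.125, h(m) = 0.8301 (+); new bracket [3.75, 4.125]
m = 3.9375, h(m) = -0.3557 (−); new bracket [3.9375, 4.125]
m = 4.03125, h(m) = 0.1924 (+); new bracket [3.9375, 4.03125]

4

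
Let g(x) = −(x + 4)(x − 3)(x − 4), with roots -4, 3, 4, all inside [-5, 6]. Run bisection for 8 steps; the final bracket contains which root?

-4

g(0.5) = -39.375 < 0, so the root lies in [-5, 0.5]
g(-2.25) = -57.421875 < 0, so the root lies in [-5, -2.25]
g(-3.625) = -18.943359 < 0, so the root lies in [-5, -3.625]
g(-4.3125) = 18.9954 > 0, so the root lies in [-4.3125, -3.625]
g(-3.96875) = -1.7354 < 0, so the root lies in [-4.3125, -3.96875]
g(-4.140625) = 8.1744 > 0, so the root lies in [-4.140625, -3.96875]
g(-4.0546875) = 3.1075 > 0, so the root lies in [-4.0546875, -3.96875]
g(-4.01171875) = 0.6583 > 0, so the root lies in [-4.01171875, -3.96875]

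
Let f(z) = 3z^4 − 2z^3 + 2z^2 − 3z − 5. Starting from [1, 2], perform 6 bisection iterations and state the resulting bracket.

f(1.5) = 3.4375 > 0, so the root lies in [1, 1.5]
f(1.25) = -2.207031 < 0, so the root lies in [1.25, 1.5]
f(1.375) = 0.18042 > 0, so the root lies in [1.25, 1.375]
f(1.3125) = -1.1115 < 0, so the root lies in [1.3125, 1.375]
f(1.34375) = -0.4914 < 0, so the root lies in [1.34375, 1.375]
f(1.359375) = -0.1621 < 0, so the root lies in [1.359375, 1.375]

[1.359375, 1.375]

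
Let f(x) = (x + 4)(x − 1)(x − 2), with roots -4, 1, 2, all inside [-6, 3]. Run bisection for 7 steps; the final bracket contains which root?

-4

f(-1.5) = 21.875 > 0, so the root lies in [-6, -1.5]
f(-3.75) = 6.828125 > 0, so the root lies in [-6, -3.75]
f(-4.875) = -35.341797 < 0, so the root lies in [-4.875, -3.75]
f(-4.3125) = -10.4797 < 0, so the root lies in [-4.3125, -3.75]
f(-4.03125) = -0.9483 < 0, so the root lies in [-4.03125, -3.75]
f(-3.890625) = 3.151 > 0, so the root lies in [-4.03125, -3.890625]
f(-3.9609375) = 1.1551 > 0, so the root lies in [-4.03125, -3.9609375]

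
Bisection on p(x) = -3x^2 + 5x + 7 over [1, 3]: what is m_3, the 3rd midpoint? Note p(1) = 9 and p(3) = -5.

2.75

p(2) = 5 > 0, so the root lies in [2, 3]
p(2.5) = 0.75 > 0, so the root lies in [2.5, 3]
p(2.75) = -1.9375 < 0, so the root lies in [2.5, 2.75]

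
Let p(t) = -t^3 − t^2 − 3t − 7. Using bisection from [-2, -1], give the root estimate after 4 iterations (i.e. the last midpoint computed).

t = -1.5 gives p = -1.375, negative; keep [-2, -1.5]
t = -1.75 gives p = 0.546875, positive; keep [-1.75, -1.5]
t = -1.625 gives p = -0.474609, negative; keep [-1.75, -1.625]
t = -1.6875 gives p = 0.0203, positive; keep [-1.6875, -1.625]

-1.6875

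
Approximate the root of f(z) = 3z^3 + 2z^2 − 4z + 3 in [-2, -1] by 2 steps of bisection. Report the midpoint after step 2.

-1.75

f(-1.5) = 3.375 > 0, so the root lies in [-2, -1.5]
f(-1.75) = 0.046875 > 0, so the root lies in [-2, -1.75]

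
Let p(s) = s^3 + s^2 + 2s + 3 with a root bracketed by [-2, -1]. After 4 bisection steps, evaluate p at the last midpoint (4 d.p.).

p(-1.5) = -1.125 < 0, so the root lies in [-1.5, -1]
p(-1.25) = 0.109375 > 0, so the root lies in [-1.5, -1.25]
p(-1.375) = -0.458984 < 0, so the root lies in [-1.375, -1.25]
p(-1.3125) = -0.1633 < 0, so the root lies in [-1.3125, -1.25]

-0.1633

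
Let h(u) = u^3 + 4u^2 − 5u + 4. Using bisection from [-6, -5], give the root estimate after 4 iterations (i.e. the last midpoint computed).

midpoint -5.5: h = -13.875 < 0 → [-5.5, -5]
midpoint -5.25: h = -4.203125 < 0 → [-5.25, -5]
midpoint -5.125: h = 0.076172 > 0 → [-5.25, -5.125]
midpoint -5.1875: h = -2.0183 < 0 → [-5.1875, -5.125]

-5.1875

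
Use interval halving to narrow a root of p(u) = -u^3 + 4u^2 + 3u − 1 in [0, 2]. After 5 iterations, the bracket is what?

m = 1, p(m) = 5 (+); new bracket [0, 1]
m = 0.5, p(m) = 1.375 (+); new bracket [0, 0.5]
m = 0.25, p(m) = -0.015625 (−); new bracket [0.25, 0.5]
m = 0.375, p(m) = 0.6348 (+); new bracket [0.25, 0.375]
m = 0.3125, p(m) = 0.2976 (+); new bracket [0.25, 0.3125]

[0.25, 0.3125]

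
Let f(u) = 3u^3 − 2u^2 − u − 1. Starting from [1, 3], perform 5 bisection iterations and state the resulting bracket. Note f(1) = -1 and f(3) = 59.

[1.125, 1.1875]

m = 2, f(m) = 13 (+); new bracket [1, 2]
m = 1.5, f(m) = 3.125 (+); new bracket [1, 1.5]
m = 1.25, f(m) = 0.484375 (+); new bracket [1, 1.25]
m = 1.125, f(m) = -0.3848 (−); new bracket [1.125, 1.25]
m = 1.1875, f(m) = 0.0159 (+); new bracket [1.125, 1.1875]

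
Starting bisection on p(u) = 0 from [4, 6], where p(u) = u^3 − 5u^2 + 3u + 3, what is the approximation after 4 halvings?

u = 5 gives p = 18, positive; keep [4, 5]
u = 4.5 gives p = 6.375, positive; keep [4, 4.5]
u = 4.25 gives p = 2.203125, positive; keep [4, 4.25]
u = 4.125 gives p = 0.4863, positive; keep [4, 4.125]

4.125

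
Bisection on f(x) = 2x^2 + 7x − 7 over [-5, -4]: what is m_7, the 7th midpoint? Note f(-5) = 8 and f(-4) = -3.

-4.3046875

midpoint -4.5: f = 2 > 0 → [-4.5, -4]
midpoint -4.25: f = -0.625 < 0 → [-4.5, -4.25]
midpoint -4.375: f = 0.65625 > 0 → [-4.375, -4.25]
midpoint -4.3125: f = 0.0078 > 0 → [-4.3125, -4.25]
midpoint -4.28125: f = -0.3105 < 0 → [-4.3125, -4.28125]
midpoint -4.296875: f = -0.1519 < 0 → [-4.3125, -4.296875]
midpoint -4.3046875: f = -0.0721 < 0 → [-4.3125, -4.3046875]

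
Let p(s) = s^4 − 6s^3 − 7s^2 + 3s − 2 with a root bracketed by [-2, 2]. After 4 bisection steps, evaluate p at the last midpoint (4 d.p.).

-2.5273

m = 0, p(m) = -2 (−); new bracket [-2, 0]
m = -1, p(m) = -5 (−); new bracket [-2, -1]
m = -1.5, p(m) = 3.0625 (+); new bracket [-1.5, -1]
m = -1.25, p(m) = -2.5273 (−); new bracket [-1.5, -1.25]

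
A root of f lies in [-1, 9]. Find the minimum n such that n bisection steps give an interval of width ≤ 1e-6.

Width after n steps is 10/2^n. Need 2^n ≥ 10/1e-6 = 10000000.
2^23 = 8388608 < 10000000 ≤ 2^24 = 16777216, so n = 24.

24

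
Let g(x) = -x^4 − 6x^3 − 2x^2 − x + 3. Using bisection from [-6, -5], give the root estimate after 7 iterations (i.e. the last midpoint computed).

g(-5.5) = 31.1875 > 0, so the root lies in [-6, -5.5]
g(-5.75) = -9.847656 < 0, so the root lies in [-5.75, -5.5]
g(-5.625) = 12.085693 > 0, so the root lies in [-5.75, -5.625]
g(-5.6875) = 1.4851 > 0, so the root lies in [-5.75, -5.6875]
g(-5.71875) = -4.0882 < 0, so the root lies in [-5.71875, -5.6875]
g(-5.703125) = -1.2785 < 0, so the root lies in [-5.703125, -5.6875]
g(-5.6953125) = 0.109 > 0, so the root lies in [-5.703125, -5.6953125]

-5.6953125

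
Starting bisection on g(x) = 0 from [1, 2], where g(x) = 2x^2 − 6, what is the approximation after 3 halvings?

1.625

midpoint 1.5: g = -1.5 < 0 → [1.5, 2]
midpoint 1.75: g = 0.125 > 0 → [1.5, 1.75]
midpoint 1.625: g = -0.71875 < 0 → [1.625, 1.75]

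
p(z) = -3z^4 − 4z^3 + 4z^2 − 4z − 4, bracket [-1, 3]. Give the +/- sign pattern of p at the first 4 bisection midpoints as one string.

p(1) = -11 < 0, so the root lies in [-1, 1]
p(0) = -4 < 0, so the root lies in [-1, 0]
p(-0.5) = -0.6875 < 0, so the root lies in [-1, -0.5]
p(-0.75) = 1.9883 > 0, so the root lies in [-0.75, -0.5]

---+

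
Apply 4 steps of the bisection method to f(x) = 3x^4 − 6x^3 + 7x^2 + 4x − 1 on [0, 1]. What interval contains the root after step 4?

midpoint 0.5: f = 2.1875 > 0 → [0, 0.5]
midpoint 0.25: f = 0.355469 > 0 → [0, 0.25]
midpoint 0.125: f = -0.401611 < 0 → [0.125, 0.25]
midpoint 0.1875: f = -0.0397 < 0 → [0.1875, 0.25]

[0.1875, 0.25]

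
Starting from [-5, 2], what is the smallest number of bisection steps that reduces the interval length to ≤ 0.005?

11

Width after n steps is 7/2^n. Need 2^n ≥ 7/0.005 = 1400.
2^10 = 1024 < 1400 ≤ 2^11 = 2048, so n = 11.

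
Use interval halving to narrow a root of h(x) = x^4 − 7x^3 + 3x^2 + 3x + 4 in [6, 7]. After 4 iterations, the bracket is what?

[6.4375, 6.5]

m = 6.5, h(m) = 12.9375 (+); new bracket [6, 6.5]
m = 6.25, h(m) = -43.167969 (−); new bracket [6.25, 6.5]
m = 6.375, h(m) = -16.880615 (−); new bracket [6.375, 6.5]
m = 6.4375, h(m) = -2.4265 (−); new bracket [6.4375, 6.5]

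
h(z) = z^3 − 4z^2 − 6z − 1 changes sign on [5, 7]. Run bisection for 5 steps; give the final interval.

midpoint 6: h = 35 > 0 → [5, 6]
midpoint 5.5: h = 11.375 > 0 → [5, 5.5]
midpoint 5.25: h = 1.953125 > 0 → [5, 5.25]
midpoint 5.125: h = -2.2012 < 0 → [5.125, 5.25]
midpoint 5.1875: h = -0.1692 < 0 → [5.1875, 5.25]

[5.1875, 5.25]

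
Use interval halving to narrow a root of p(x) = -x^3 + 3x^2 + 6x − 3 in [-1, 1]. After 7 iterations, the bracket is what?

[0.421875, 0.4375]

x = 0 gives p = -3, negative; keep [0, 1]
x = 0.5 gives p = 0.625, positive; keep [0, 0.5]
x = 0.25 gives p = -1.328125, negative; keep [0.25, 0.5]
x = 0.375 gives p = -0.3809, negative; keep [0.375, 0.5]
x = 0.4375 gives p = 0.1155, positive; keep [0.375, 0.4375]
x = 0.40625 gives p = -0.1344, negative; keep [0.40625, 0.4375]
x = 0.421875 gives p = -0.0099, negative; keep [0.421875, 0.4375]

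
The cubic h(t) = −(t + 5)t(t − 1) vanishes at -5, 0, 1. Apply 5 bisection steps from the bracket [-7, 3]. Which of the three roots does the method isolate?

-5

midpoint -2: h = -18 < 0 → [-7, -2]
midpoint -4.5: h = -12.375 < 0 → [-7, -4.5]
midpoint -5.75: h = 29.109375 > 0 → [-5.75, -4.5]
midpoint -5.125: h = 3.9238 > 0 → [-5.125, -4.5]
midpoint -4.8125: h = -5.2449 < 0 → [-5.125, -4.8125]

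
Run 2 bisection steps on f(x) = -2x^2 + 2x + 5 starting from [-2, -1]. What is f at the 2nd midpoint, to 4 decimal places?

-0.6250

m = -1.5, f(m) = -2.5 (−); new bracket [-1.5, -1]
m = -1.25, f(m) = -0.625 (−); new bracket [-1.25, -1]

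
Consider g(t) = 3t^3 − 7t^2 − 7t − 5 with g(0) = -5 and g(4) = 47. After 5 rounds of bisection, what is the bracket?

[3.125, 3.25]

g(2) = -23 < 0, so the root lies in [2, 4]
g(3) = -8 < 0, so the root lies in [3, 4]
g(3.5) = 13.375 > 0, so the root lies in [3, 3.5]
g(3.25) = 1.2969 > 0, so the root lies in [3, 3.25]
g(3.125) = -3.6816 < 0, so the root lies in [3.125, 3.25]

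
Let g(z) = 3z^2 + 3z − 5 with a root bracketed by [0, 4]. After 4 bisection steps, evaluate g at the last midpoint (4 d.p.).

z = 2 gives g = 13, positive; keep [0, 2]
z = 1 gives g = 1, positive; keep [0, 1]
z = 0.5 gives g = -2.75, negative; keep [0.5, 1]
z = 0.75 gives g = -1.0625, negative; keep [0.75, 1]

-1.0625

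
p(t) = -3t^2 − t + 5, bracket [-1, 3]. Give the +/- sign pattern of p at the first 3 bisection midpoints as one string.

+--

midpoint 1: p = 1 > 0 → [1, 3]
midpoint 2: p = -9 < 0 → [1, 2]
midpoint 1.5: p = -3.25 < 0 → [1, 1.5]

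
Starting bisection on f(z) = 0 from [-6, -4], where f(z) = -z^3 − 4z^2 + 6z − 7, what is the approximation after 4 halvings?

-5.375

f(-5) = -12 < 0, so the root lies in [-6, -5]
f(-5.5) = 5.375 > 0, so the root lies in [-5.5, -5]
f(-5.25) = -4.046875 < 0, so the root lies in [-5.5, -5.25]
f(-5.375) = 0.4746 > 0, so the root lies in [-5.375, -5.25]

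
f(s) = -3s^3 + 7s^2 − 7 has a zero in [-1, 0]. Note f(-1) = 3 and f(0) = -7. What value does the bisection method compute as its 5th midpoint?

-0.84375

midpoint -0.5: f = -4.875 < 0 → [-1, -0.5]
midpoint -0.75: f = -1.796875 < 0 → [-1, -0.75]
midpoint -0.875: f = 0.369141 > 0 → [-0.875, -0.75]
midpoint -0.8125: f = -0.7698 < 0 → [-0.875, -0.8125]
midpoint -0.84375: f = -0.2146 < 0 → [-0.875, -0.84375]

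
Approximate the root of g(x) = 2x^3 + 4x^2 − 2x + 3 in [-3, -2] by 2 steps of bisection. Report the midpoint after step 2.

g(-2.5) = 1.75 > 0, so the root lies in [-3, -2.5]
g(-2.75) = -2.84375 < 0, so the root lies in [-2.75, -2.5]

-2.75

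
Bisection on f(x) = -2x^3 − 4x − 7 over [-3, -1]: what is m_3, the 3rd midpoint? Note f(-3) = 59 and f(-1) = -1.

midpoint -2: f = 17 > 0 → [-2, -1]
midpoint -1.5: f = 5.75 > 0 → [-1.5, -1]
midpoint -1.25: f = 1.90625 > 0 → [-1.25, -1]

-1.25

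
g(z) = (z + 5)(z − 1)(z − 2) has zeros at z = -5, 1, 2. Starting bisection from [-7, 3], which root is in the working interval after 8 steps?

z = -2 gives g = 36, positive; keep [-7, -2]
z = -4.5 gives g = 17.875, positive; keep [-7, -4.5]
z = -5.75 gives g = -39.234375, negative; keep [-5.75, -4.5]
z = -5.125 gives g = -5.4551, negative; keep [-5.125, -4.5]
z = -4.8125 gives g = 7.4246, positive; keep [-5.125, -4.8125]
z = -4.96875 gives g = 1.2998, positive; keep [-5.125, -4.96875]
z = -5.046875 gives g = -1.9974, negative; keep [-5.046875, -4.96875]
z = -5.0078125 gives g = -0.3289, negative; keep [-5.0078125, -4.96875]

-5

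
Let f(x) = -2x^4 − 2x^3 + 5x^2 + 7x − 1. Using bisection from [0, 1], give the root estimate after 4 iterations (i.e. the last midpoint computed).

midpoint 0.5: f = 3.375 > 0 → [0, 0.5]
midpoint 0.25: f = 1.023438 > 0 → [0, 0.25]
midpoint 0.125: f = -0.05127 < 0 → [0.125, 0.25]
midpoint 0.1875: f = 0.4726 > 0 → [0.125, 0.1875]

0.1875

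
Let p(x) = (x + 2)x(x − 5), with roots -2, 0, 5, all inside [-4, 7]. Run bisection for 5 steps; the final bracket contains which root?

x = 1.5 gives p = -18.375, negative; keep [1.5, 7]
x = 4.25 gives p = -19.921875, negative; keep [4.25, 7]
x = 5.625 gives p = 26.806641, positive; keep [4.25, 5.625]
x = 4.9375 gives p = -2.1409, negative; keep [4.9375, 5.625]
x = 5.28125 gives p = 10.8152, positive; keep [4.9375, 5.28125]

5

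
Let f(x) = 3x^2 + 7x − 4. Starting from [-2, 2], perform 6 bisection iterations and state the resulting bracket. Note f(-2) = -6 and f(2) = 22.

f(0) = -4 < 0, so the root lies in [0, 2]
f(1) = 6 > 0, so the root lies in [0, 1]
f(0.5) = 0.25 > 0, so the root lies in [0, 0.5]
f(0.25) = -2.0625 < 0, so the root lies in [0.25, 0.5]
f(0.375) = -0.9531 < 0, so the root lies in [0.375, 0.5]
f(0.4375) = -0.3633 < 0, so the root lies in [0.4375, 0.5]

[0.4375, 0.5]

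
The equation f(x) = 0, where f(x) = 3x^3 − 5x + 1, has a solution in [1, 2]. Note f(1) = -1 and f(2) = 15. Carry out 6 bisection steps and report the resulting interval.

midpoint 1.5: f = 3.625 > 0 → [1, 1.5]
midpoint 1.25: f = 0.609375 > 0 → [1, 1.25]
midpoint 1.125: f = -0.353516 < 0 → [1.125, 1.25]
midpoint 1.1875: f = 0.0862 > 0 → [1.125, 1.1875]
midpoint 1.15625: f = -0.1438 < 0 → [1.15625, 1.1875]
midpoint 1.171875: f = -0.0314 < 0 → [1.171875, 1.1875]

[1.171875, 1.1875]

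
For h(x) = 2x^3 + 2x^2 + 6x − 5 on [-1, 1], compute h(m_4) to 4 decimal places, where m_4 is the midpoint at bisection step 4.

m = 0, h(m) = -5 (−); new bracket [0, 1]
m = 0.5, h(m) = -1.25 (−); new bracket [0.5, 1]
m = 0.75, h(m) = 1.46875 (+); new bracket [0.5, 0.75]
m = 0.625, h(m) = 0.0195 (+); new bracket [0.5, 0.625]

0.0195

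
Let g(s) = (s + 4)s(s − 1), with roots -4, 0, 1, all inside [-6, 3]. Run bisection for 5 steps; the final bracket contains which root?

midpoint -1.5: g = 9.375 > 0 → [-6, -1.5]
midpoint -3.75: g = 4.453125 > 0 → [-6, -3.75]
midpoint -4.875: g = -25.060547 < 0 → [-4.875, -3.75]
midpoint -4.3125: g = -7.1594 < 0 → [-4.3125, -3.75]
midpoint -4.03125: g = -0.6338 < 0 → [-4.03125, -3.75]

-4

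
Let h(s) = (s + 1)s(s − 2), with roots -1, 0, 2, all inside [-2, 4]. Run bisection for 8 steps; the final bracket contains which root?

h(1) = -2 < 0, so the root lies in [1, 4]
h(2.5) = 4.375 > 0, so the root lies in [1, 2.5]
h(1.75) = -1.203125 < 0, so the root lies in [1.75, 2.5]
h(2.125) = 0.8301 > 0, so the root lies in [1.75, 2.125]
h(1.9375) = -0.3557 < 0, so the root lies in [1.9375, 2.125]
h(2.03125) = 0.1924 > 0, so the root lies in [1.9375, 2.03125]
h(1.984375) = -0.0925 < 0, so the root lies in [1.984375, 2.03125]
h(2.0078125) = 0.0472 > 0, so the root lies in [1.984375, 2.0078125]

2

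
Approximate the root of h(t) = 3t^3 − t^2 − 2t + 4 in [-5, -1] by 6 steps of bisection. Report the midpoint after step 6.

m = -3, h(m) = -80 (−); new bracket [-3, -1]
m = -2, h(m) = -20 (−); new bracket [-2, -1]
m = -1.5, h(m) = -5.375 (−); new bracket [-1.5, -1]
m = -1.25, h(m) = -0.9219 (−); new bracket [-1.25, -1]
m = -1.125, h(m) = 0.7129 (+); new bracket [-1.25, -1.125]
m = -1.1875, h(m) = -0.0588 (−); new bracket [-1.1875, -1.125]

-1.1875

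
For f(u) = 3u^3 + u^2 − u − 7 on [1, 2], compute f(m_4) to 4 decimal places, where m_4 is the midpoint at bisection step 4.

0.1931

midpoint 1.5: f = 3.875 > 0 → [1, 1.5]
midpoint 1.25: f = -0.828125 < 0 → [1.25, 1.5]
midpoint 1.375: f = 1.314453 > 0 → [1.25, 1.375]
midpoint 1.3125: f = 0.1931 > 0 → [1.25, 1.3125]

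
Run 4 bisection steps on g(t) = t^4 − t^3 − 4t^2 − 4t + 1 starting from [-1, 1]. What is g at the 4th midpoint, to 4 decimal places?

m = 0, g(m) = 1 (+); new bracket [0, 1]
m = 0.5, g(m) = -2.0625 (−); new bracket [0, 0.5]
m = 0.25, g(m) = -0.261719 (−); new bracket [0, 0.25]
m = 0.125, g(m) = 0.4358 (+); new bracket [0.125, 0.25]

0.4358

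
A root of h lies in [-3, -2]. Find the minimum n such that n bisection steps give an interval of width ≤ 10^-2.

Width after n steps is 1/2^n. Need 2^n ≥ 1/10^-2 = 100.
2^6 = 64 < 100 ≤ 2^7 = 128, so n = 7.

7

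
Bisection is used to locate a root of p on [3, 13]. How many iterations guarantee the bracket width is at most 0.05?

8

Width after n steps is 10/2^n. Need 2^n ≥ 10/0.05 = 200.
2^7 = 128 < 200 ≤ 2^8 = 256, so n = 8.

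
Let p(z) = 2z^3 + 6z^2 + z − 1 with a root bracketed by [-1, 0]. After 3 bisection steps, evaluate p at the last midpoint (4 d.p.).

0.2305

m = -0.5, p(m) = -0.25 (−); new bracket [-1, -0.5]
m = -0.75, p(m) = 0.78125 (+); new bracket [-0.75, -0.5]
m = -0.625, p(m) = 0.230469 (+); new bracket [-0.625, -0.5]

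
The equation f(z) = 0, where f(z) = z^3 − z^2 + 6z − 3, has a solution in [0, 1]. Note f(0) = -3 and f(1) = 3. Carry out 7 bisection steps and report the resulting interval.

[0.515625, 0.5234375]

midpoint 0.5: f = -0.125 < 0 → [0.5, 1]
midpoint 0.75: f = 1.359375 > 0 → [0.5, 0.75]
midpoint 0.625: f = 0.603516 > 0 → [0.5, 0.625]
midpoint 0.5625: f = 0.2366 > 0 → [0.5, 0.5625]
midpoint 0.53125: f = 0.0552 > 0 → [0.5, 0.53125]
midpoint 0.515625: f = -0.035 < 0 → [0.515625, 0.53125]
midpoint 0.5234375: f = 0.0101 > 0 → [0.515625, 0.5234375]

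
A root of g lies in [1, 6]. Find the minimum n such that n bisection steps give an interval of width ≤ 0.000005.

20

Width after n steps is 5/2^n. Need 2^n ≥ 5/0.000005 = 1000000.
2^19 = 524288 < 1000000 ≤ 2^20 = 1048576, so n = 20.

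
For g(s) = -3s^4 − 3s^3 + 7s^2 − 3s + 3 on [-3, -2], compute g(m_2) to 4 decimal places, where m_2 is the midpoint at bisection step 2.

2.4727

midpoint -2.5: g = -16.0625 < 0 → [-2.5, -2]
midpoint -2.25: g = 2.472656 > 0 → [-2.5, -2.25]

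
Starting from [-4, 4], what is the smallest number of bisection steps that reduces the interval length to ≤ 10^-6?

Width after n steps is 8/2^n. Need 2^n ≥ 8/10^-6 = 8000000.
2^22 = 4194304 < 8000000 ≤ 2^23 = 8388608, so n = 23.

23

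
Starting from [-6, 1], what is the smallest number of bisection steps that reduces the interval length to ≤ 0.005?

Width after n steps is 7/2^n. Need 2^n ≥ 7/0.005 = 1400.
2^10 = 1024 < 1400 ≤ 2^11 = 2048, so n = 11.

11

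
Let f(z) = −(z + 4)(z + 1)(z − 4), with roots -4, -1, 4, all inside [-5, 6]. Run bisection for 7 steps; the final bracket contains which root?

4

midpoint 0.5: f = 23.625 > 0 → [0.5, 6]
midpoint 3.25: f = 23.109375 > 0 → [3.25, 6]
midpoint 4.625: f = -30.322266 < 0 → [3.25, 4.625]
midpoint 3.9375: f = 2.4495 > 0 → [3.9375, 4.625]
midpoint 4.28125: f = -12.3006 < 0 → [3.9375, 4.28125]
midpoint 4.109375: f = -4.5318 < 0 → [3.9375, 4.109375]
midpoint 4.0234375: f = -0.9447 < 0 → [3.9375, 4.0234375]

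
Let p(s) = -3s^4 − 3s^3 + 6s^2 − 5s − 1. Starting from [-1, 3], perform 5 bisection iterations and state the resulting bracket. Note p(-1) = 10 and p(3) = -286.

midpoint 1: p = -6 < 0 → [-1, 1]
midpoint 0: p = -1 < 0 → [-1, 0]
midpoint -0.5: p = 3.1875 > 0 → [-0.5, 0]
midpoint -0.25: p = 0.6602 > 0 → [-0.25, 0]
midpoint -0.125: p = -0.2761 < 0 → [-0.25, -0.125]

[-0.25, -0.125]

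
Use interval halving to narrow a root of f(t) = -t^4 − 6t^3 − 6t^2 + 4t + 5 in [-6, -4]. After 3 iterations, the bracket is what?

f(-5) = -40 < 0, so the root lies in [-5, -4]
f(-4.5) = 2.1875 > 0, so the root lies in [-5, -4.5]
f(-4.75) = -15.410156 < 0, so the root lies in [-4.75, -4.5]

[-4.75, -4.5]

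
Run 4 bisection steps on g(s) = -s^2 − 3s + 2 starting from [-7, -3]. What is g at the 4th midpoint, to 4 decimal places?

s = -5 gives g = -8, negative; keep [-5, -3]
s = -4 gives g = -2, negative; keep [-4, -3]
s = -3.5 gives g = 0.25, positive; keep [-4, -3.5]
s = -3.75 gives g = -0.8125, negative; keep [-3.75, -3.5]

-0.8125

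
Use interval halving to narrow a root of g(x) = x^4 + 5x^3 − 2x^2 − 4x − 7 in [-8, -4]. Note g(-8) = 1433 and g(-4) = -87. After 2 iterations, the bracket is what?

[-6, -5]

midpoint -6: g = 161 > 0 → [-6, -4]
midpoint -5: g = -37 < 0 → [-6, -5]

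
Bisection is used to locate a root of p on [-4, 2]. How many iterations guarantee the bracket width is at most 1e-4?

Width after n steps is 6/2^n. Need 2^n ≥ 6/1e-4 = 60000.
2^15 = 32768 < 60000 ≤ 2^16 = 65536, so n = 16.

16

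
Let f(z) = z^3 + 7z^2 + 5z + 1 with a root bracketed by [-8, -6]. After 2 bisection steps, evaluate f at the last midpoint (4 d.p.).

-10.3750

f(-7) = -34 < 0, so the root lies in [-7, -6]
f(-6.5) = -10.375 < 0, so the root lies in [-6.5, -6]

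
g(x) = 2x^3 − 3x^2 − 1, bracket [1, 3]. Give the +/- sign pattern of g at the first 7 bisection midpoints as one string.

+-+-+--

g(2) = 3 > 0, so the root lies in [1, 2]
g(1.5) = -1 < 0, so the root lies in [1.5, 2]
g(1.75) = 0.53125 > 0, so the root lies in [1.5, 1.75]
g(1.625) = -0.3398 < 0, so the root lies in [1.625, 1.75]
g(1.6875) = 0.0679 > 0, so the root lies in [1.625, 1.6875]
g(1.65625) = -0.1428 < 0, so the root lies in [1.65625, 1.6875]
g(1.671875) = -0.0392 < 0, so the root lies in [1.671875, 1.6875]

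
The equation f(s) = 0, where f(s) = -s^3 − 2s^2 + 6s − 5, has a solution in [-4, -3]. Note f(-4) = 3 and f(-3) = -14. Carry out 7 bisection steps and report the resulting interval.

s = -3.5 gives f = -7.625, negative; keep [-4, -3.5]
s = -3.75 gives f = -2.890625, negative; keep [-4, -3.75]
s = -3.875 gives f = -0.095703, negative; keep [-4, -3.875]
s = -3.9375 gives f = 1.4138, positive; keep [-3.9375, -3.875]
s = -3.90625 gives f = 0.6496, positive; keep [-3.90625, -3.875]
s = -3.890625 gives f = 0.2746, positive; keep [-3.890625, -3.875]
s = -3.8828125 gives f = 0.0888, positive; keep [-3.8828125, -3.875]

[-3.8828125, -3.875]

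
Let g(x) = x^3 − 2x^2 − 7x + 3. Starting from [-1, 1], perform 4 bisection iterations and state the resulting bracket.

[0.375, 0.5]

m = 0, g(m) = 3 (+); new bracket [0, 1]
m = 0.5, g(m) = -0.875 (−); new bracket [0, 0.5]
m = 0.25, g(m) = 1.140625 (+); new bracket [0.25, 0.5]
m = 0.375, g(m) = 0.1465 (+); new bracket [0.375, 0.5]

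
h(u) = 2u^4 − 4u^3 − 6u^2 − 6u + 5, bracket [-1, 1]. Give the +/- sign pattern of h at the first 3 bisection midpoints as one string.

++-

m = 0, h(m) = 5 (+); new bracket [0, 1]
m = 0.5, h(m) = 0.125 (+); new bracket [0.5, 1]
m = 0.75, h(m) = -3.929688 (−); new bracket [0.5, 0.75]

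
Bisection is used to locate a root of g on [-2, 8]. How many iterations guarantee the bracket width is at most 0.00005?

Width after n steps is 10/2^n. Need 2^n ≥ 10/0.00005 = 200000.
2^17 = 131072 < 200000 ≤ 2^18 = 262144, so n = 18.

18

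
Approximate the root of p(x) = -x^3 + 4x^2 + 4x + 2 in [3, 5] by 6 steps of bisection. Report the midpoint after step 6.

4.90625

p(4) = 18 > 0, so the root lies in [4, 5]
p(4.5) = 9.875 > 0, so the root lies in [4.5, 5]
p(4.75) = 4.078125 > 0, so the root lies in [4.75, 5]
p(4.875) = 0.7051 > 0, so the root lies in [4.875, 5]
p(4.9375) = -1.1052 < 0, so the root lies in [4.875, 4.9375]
p(4.90625) = -0.1896 < 0, so the root lies in [4.875, 4.90625]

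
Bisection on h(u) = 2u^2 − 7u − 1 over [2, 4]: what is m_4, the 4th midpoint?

3.625

m = 3, h(m) = -4 (−); new bracket [3, 4]
m = 3.5, h(m) = -1 (−); new bracket [3.5, 4]
m = 3.75, h(m) = 0.875 (+); new bracket [3.5, 3.75]
m = 3.625, h(m) = -0.0938 (−); new bracket [3.625, 3.75]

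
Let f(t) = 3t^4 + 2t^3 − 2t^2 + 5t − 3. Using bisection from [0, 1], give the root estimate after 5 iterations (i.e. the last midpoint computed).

0.59375

m = 0.5, f(m) = -0.5625 (−); new bracket [0.5, 1]
m = 0.75, f(m) = 1.417969 (+); new bracket [0.5, 0.75]
m = 0.625, f(m) = 0.289795 (+); new bracket [0.5, 0.625]
m = 0.5625, f(m) = -0.164 (−); new bracket [0.5625, 0.625]
m = 0.59375, f(m) = 0.0552 (+); new bracket [0.5625, 0.59375]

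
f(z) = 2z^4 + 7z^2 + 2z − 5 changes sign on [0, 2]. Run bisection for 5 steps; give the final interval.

midpoint 1: f = 6 > 0 → [0, 1]
midpoint 0.5: f = -2.125 < 0 → [0.5, 1]
midpoint 0.75: f = 1.070312 > 0 → [0.5, 0.75]
midpoint 0.625: f = -0.7104 < 0 → [0.625, 0.75]
midpoint 0.6875: f = 0.1304 > 0 → [0.625, 0.6875]

[0.625, 0.6875]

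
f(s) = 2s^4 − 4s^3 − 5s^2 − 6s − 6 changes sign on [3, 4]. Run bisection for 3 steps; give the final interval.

s = 3.5 gives f = 40.375, positive; keep [3, 3.5]
s = 3.25 gives f = 7.507812, positive; keep [3, 3.25]
s = 3.125 gives f = -4.913574, negative; keep [3.125, 3.25]

[3.125, 3.25]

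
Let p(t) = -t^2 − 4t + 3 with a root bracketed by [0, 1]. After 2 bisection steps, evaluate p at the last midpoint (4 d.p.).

m = 0.5, p(m) = 0.75 (+); new bracket [0.5, 1]
m = 0.75, p(m) = -0.5625 (−); new bracket [0.5, 0.75]

-0.5625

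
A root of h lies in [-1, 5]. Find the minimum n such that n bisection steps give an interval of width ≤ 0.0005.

14

Width after n steps is 6/2^n. Need 2^n ≥ 6/0.0005 = 12000.
2^13 = 8192 < 12000 ≤ 2^14 = 16384, so n = 14.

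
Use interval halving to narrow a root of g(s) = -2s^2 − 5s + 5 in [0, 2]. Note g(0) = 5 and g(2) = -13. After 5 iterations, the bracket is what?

[0.75, 0.8125]

midpoint 1: g = -2 < 0 → [0, 1]
midpoint 0.5: g = 2 > 0 → [0.5, 1]
midpoint 0.75: g = 0.125 > 0 → [0.75, 1]
midpoint 0.875: g = -0.9062 < 0 → [0.75, 0.875]
midpoint 0.8125: g = -0.3828 < 0 → [0.75, 0.8125]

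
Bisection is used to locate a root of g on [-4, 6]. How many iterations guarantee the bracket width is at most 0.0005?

Width after n steps is 10/2^n. Need 2^n ≥ 10/0.0005 = 20000.
2^14 = 16384 < 20000 ≤ 2^15 = 32768, so n = 15.

15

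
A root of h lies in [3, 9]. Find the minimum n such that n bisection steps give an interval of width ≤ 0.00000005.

27

Width after n steps is 6/2^n. Need 2^n ≥ 6/0.00000005 = 120000000.
2^26 = 67108864 < 120000000 ≤ 2^27 = 134217728, so n = 27.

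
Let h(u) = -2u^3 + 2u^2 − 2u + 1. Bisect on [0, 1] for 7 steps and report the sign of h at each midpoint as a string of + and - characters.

+-+--+-

u = 0.5 gives h = 0.25, positive; keep [0.5, 1]
u = 0.75 gives h = -0.21875, negative; keep [0.5, 0.75]
u = 0.625 gives h = 0.042969, positive; keep [0.625, 0.75]
u = 0.6875 gives h = -0.0796, negative; keep [0.625, 0.6875]
u = 0.65625 gives h = -0.0164, negative; keep [0.625, 0.65625]
u = 0.640625 gives h = 0.0137, positive; keep [0.640625, 0.65625]
u = 0.6484375 gives h = -0.0012, negative; keep [0.640625, 0.6484375]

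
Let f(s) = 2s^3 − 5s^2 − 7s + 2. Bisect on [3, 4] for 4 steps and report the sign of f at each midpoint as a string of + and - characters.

+--+

f(3.5) = 2 > 0, so the root lies in [3, 3.5]
f(3.25) = -4.90625 < 0, so the root lies in [3.25, 3.5]
f(3.375) = -1.691406 < 0, so the root lies in [3.375, 3.5]
f(3.4375) = 0.0933 > 0, so the root lies in [3.375, 3.4375]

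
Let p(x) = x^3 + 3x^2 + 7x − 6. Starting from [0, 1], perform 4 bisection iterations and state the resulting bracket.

[0.625, 0.6875]

midpoint 0.5: p = -1.625 < 0 → [0.5, 1]
midpoint 0.75: p = 1.359375 > 0 → [0.5, 0.75]
midpoint 0.625: p = -0.208984 < 0 → [0.625, 0.75]
midpoint 0.6875: p = 0.5554 > 0 → [0.625, 0.6875]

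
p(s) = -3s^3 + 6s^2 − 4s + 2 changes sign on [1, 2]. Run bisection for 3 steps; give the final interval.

[1.375, 1.5]

p(1.5) = -0.625 < 0, so the root lies in [1, 1.5]
p(1.25) = 0.515625 > 0, so the root lies in [1.25, 1.5]
p(1.375) = 0.044922 > 0, so the root lies in [1.375, 1.5]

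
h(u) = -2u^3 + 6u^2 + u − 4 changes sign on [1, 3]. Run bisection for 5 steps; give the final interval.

[2.9375, 3]

h(2) = 6 > 0, so the root lies in [2, 3]
h(2.5) = 4.75 > 0, so the root lies in [2.5, 3]
h(2.75) = 2.53125 > 0, so the root lies in [2.75, 3]
h(2.875) = 0.9414 > 0, so the root lies in [2.875, 3]
h(2.9375) = 0.0161 > 0, so the root lies in [2.9375, 3]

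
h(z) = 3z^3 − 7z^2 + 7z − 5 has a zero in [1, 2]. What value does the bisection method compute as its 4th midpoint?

1.5625

z = 1.5 gives h = -0.125, negative; keep [1.5, 2]
z = 1.75 gives h = 1.890625, positive; keep [1.5, 1.75]
z = 1.625 gives h = 0.763672, positive; keep [1.5, 1.625]
z = 1.5625 gives h = 0.2917, positive; keep [1.5, 1.5625]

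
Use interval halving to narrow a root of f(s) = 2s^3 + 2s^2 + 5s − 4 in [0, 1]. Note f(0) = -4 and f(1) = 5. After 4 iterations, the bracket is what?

midpoint 0.5: f = -0.75 < 0 → [0.5, 1]
midpoint 0.75: f = 1.71875 > 0 → [0.5, 0.75]
midpoint 0.625: f = 0.394531 > 0 → [0.5, 0.625]
midpoint 0.5625: f = -0.1987 < 0 → [0.5625, 0.625]

[0.5625, 0.625]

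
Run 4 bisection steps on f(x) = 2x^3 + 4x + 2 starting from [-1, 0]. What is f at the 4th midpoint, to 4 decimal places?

m = -0.5, f(m) = -0.25 (−); new bracket [-0.5, 0]
m = -0.25, f(m) = 0.96875 (+); new bracket [-0.5, -0.25]
m = -0.375, f(m) = 0.394531 (+); new bracket [-0.5, -0.375]
m = -0.4375, f(m) = 0.0825 (+); new bracket [-0.5, -0.4375]

0.0825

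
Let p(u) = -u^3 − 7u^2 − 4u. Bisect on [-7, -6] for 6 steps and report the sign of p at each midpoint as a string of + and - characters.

u = -6.5 gives p = 4.875, positive; keep [-6.5, -6]
u = -6.25 gives p = -4.296875, negative; keep [-6.5, -6.25]
u = -6.375 gives p = 0.099609, positive; keep [-6.375, -6.25]
u = -6.3125 gives p = -2.1453, negative; keep [-6.375, -6.3125]
u = -6.34375 gives p = -1.0346, negative; keep [-6.375, -6.34375]
u = -6.359375 gives p = -0.4704, negative; keep [-6.375, -6.359375]

+-+---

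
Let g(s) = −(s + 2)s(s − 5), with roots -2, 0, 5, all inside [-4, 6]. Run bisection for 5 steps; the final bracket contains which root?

5

g(1) = 12 > 0, so the root lies in [1, 6]
g(3.5) = 28.875 > 0, so the root lies in [3.5, 6]
g(4.75) = 8.015625 > 0, so the root lies in [4.75, 6]
g(5.375) = -14.8652 < 0, so the root lies in [4.75, 5.375]
g(5.0625) = -2.2346 < 0, so the root lies in [4.75, 5.0625]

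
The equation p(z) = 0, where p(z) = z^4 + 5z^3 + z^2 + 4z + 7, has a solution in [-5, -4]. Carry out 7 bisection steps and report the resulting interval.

midpoint -4.5: p = -36.3125 < 0 → [-5, -4.5]
midpoint -4.75: p = -16.230469 < 0 → [-5, -4.75]
midpoint -4.875: p = -3.216553 < 0 → [-5, -4.875]
midpoint -4.9375: p = 4.1057 > 0 → [-4.9375, -4.875]
midpoint -4.90625: p = 0.3744 > 0 → [-4.90625, -4.875]
midpoint -4.890625: p = -1.4384 < 0 → [-4.90625, -4.890625]
midpoint -4.8984375: p = -0.5364 < 0 → [-4.90625, -4.8984375]

[-4.90625, -4.8984375]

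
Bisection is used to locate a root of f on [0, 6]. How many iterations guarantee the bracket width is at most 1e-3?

13

Width after n steps is 6/2^n. Need 2^n ≥ 6/1e-3 = 6000.
2^12 = 4096 < 6000 ≤ 2^13 = 8192, so n = 13.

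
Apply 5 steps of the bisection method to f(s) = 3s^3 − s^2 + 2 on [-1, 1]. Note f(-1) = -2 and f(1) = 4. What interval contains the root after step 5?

midpoint 0: f = 2 > 0 → [-1, 0]
midpoint -0.5: f = 1.375 > 0 → [-1, -0.5]
midpoint -0.75: f = 0.171875 > 0 → [-1, -0.75]
midpoint -0.875: f = -0.7754 < 0 → [-0.875, -0.75]
midpoint -0.8125: f = -0.2693 < 0 → [-0.8125, -0.75]

[-0.8125, -0.75]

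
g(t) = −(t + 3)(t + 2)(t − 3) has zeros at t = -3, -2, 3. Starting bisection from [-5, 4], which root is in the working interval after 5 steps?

3

t = -0.5 gives g = 13.125, positive; keep [-0.5, 4]
t = 1.75 gives g = 22.265625, positive; keep [1.75, 4]
t = 2.875 gives g = 3.580078, positive; keep [2.875, 4]
t = 3.4375 gives g = -15.3142, negative; keep [2.875, 3.4375]
t = 3.15625 gives g = -4.9599, negative; keep [2.875, 3.15625]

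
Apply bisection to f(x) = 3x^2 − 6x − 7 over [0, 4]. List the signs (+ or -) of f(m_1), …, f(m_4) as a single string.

x = 2 gives f = -7, negative; keep [2, 4]
x = 3 gives f = 2, positive; keep [2, 3]
x = 2.5 gives f = -3.25, negative; keep [2.5, 3]
x = 2.75 gives f = -0.8125, negative; keep [2.75, 3]

-+--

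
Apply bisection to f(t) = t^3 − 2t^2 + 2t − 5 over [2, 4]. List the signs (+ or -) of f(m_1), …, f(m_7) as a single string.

+++-++-

midpoint 3: f = 10 > 0 → [2, 3]
midpoint 2.5: f = 3.125 > 0 → [2, 2.5]
midpoint 2.25: f = 0.765625 > 0 → [2, 2.25]
midpoint 2.125: f = -0.1855 < 0 → [2.125, 2.25]
midpoint 2.1875: f = 0.2722 > 0 → [2.125, 2.1875]
midpoint 2.15625: f = 0.039 > 0 → [2.125, 2.15625]
midpoint 2.140625: f = -0.0744 < 0 → [2.140625, 2.15625]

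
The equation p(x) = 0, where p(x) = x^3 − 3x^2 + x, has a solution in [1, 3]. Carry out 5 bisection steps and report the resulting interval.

[2.5625, 2.625]

x = 2 gives p = -2, negative; keep [2, 3]
x = 2.5 gives p = -0.625, negative; keep [2.5, 3]
x = 2.75 gives p = 0.859375, positive; keep [2.5, 2.75]
x = 2.625 gives p = 0.041, positive; keep [2.5, 2.625]
x = 2.5625 gives p = -0.3103, negative; keep [2.5625, 2.625]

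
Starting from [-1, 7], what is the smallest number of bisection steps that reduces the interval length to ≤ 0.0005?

14

Width after n steps is 8/2^n. Need 2^n ≥ 8/0.0005 = 16000.
2^13 = 8192 < 16000 ≤ 2^14 = 16384, so n = 14.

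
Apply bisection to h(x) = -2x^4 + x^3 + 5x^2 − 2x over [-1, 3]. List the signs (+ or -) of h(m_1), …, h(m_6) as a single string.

m = 1, h(m) = 2 (+); new bracket [1, 3]
m = 2, h(m) = -8 (−); new bracket [1, 2]
m = 1.5, h(m) = 1.5 (+); new bracket [1.5, 2]
m = 1.75, h(m) = -1.5859 (−); new bracket [1.5, 1.75]
m = 1.625, h(m) = 0.2983 (+); new bracket [1.625, 1.75]
m = 1.6875, h(m) = -0.5496 (−); new bracket [1.625, 1.6875]

+-+-+-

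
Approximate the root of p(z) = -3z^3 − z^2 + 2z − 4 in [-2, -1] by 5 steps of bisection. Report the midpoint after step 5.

m = -1.5, p(m) = 0.875 (+); new bracket [-1.5, -1]
m = -1.25, p(m) = -2.203125 (−); new bracket [-1.5, -1.25]
m = -1.375, p(m) = -0.841797 (−); new bracket [-1.5, -1.375]
m = -1.4375, p(m) = -0.03 (−); new bracket [-1.5, -1.4375]
m = -1.46875, p(m) = 0.4106 (+); new bracket [-1.46875, -1.4375]

-1.46875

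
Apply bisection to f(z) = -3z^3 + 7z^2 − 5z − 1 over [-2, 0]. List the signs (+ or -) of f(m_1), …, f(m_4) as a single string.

z = -1 gives f = 14, positive; keep [-1, 0]
z = -0.5 gives f = 3.625, positive; keep [-0.5, 0]
z = -0.25 gives f = 0.734375, positive; keep [-0.25, 0]
z = -0.125 gives f = -0.2598, negative; keep [-0.25, -0.125]

+++-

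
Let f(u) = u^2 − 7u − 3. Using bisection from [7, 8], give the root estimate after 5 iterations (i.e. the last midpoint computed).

7.40625

u = 7.5 gives f = 0.75, positive; keep [7, 7.5]
u = 7.25 gives f = -1.1875, negative; keep [7.25, 7.5]
u = 7.375 gives f = -0.234375, negative; keep [7.375, 7.5]
u = 7.4375 gives f = 0.2539, positive; keep [7.375, 7.4375]
u = 7.40625 gives f = 0.0088, positive; keep [7.375, 7.40625]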